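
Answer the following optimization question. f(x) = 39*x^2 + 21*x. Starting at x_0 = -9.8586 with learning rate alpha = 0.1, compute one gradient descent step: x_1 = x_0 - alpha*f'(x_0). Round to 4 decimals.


We compute the gradient at x_0 and apply the update.
f'(x) = 78*x + 21
f'(-9.8586) = 78*-9.8586 + 21 = -747.9708
x_1 = -9.8586 - 0.1*-747.9708 = 64.9385


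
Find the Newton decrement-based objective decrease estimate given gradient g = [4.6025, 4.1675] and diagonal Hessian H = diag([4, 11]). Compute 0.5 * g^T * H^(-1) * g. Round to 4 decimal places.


Step 1: H is diagonal, so H^(-1) * g = [1.1506, 0.3789].
Step 2: g^T H^(-1) g = sum_i g_i^2 / H_ii
  = (4.6025)^2/4 + (4.1675)^2/11
  = 5.2958 + 1.5789 = 6.8747
Step 3: Objective decrease = 0.5 * g^T H^(-1) g = 3.4373


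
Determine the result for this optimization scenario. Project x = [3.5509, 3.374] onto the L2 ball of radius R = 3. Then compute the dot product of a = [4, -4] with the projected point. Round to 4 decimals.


Step 1: Compute ||x|| (intermediates to 6 decimals).
||x|| = sqrt(3.5509^2 + 3.374^2) = 4.898241
Step 2: Project.
Since ||x|| > R, scale = R/||x|| = 3/4.898241 = 0.612465, proj(x) = scale * x
proj(x) = [2.174802, 2.066457]
Step 3: Dot product.
a^T * proj(x) = 4*2.174802 - 4*2.066457 = 0.4334


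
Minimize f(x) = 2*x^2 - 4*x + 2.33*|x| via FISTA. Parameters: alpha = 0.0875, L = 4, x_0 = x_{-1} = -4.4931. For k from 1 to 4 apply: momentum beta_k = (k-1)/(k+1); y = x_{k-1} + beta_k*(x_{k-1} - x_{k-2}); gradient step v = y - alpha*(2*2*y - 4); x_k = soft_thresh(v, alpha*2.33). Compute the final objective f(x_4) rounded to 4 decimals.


FISTA on f(x) = 2*x^2 - 4*x + 2.33*|x|
L = 4, alpha = 0.0875
Iteration 1: beta = 0.0, y = -4.4931 + 0.0*(-4.4931 + 4.4931) = -4.4931
  grad(y) = -21.9724, v = y - alpha*grad = -2.5705
  prox(v) = soft_thresh(-2.5705, 0.2039) = -2.3666
Iteration 2: beta = 0.3333, y = -2.3666 + 0.3333*(-2.3666 + 4.4931) = -1.6578
  grad(y) = -10.6313, v = y - alpha*grad = -0.7276
  prox(v) = soft_thresh(-0.7276, 0.2039) = -0.5237
Iteration 3: beta = 0.5, y = -0.5237 + 0.5*(-0.5237 + 2.3666) = 0.3978
  grad(y) = -2.409, v = y - alpha*grad = 0.6085
  prox(v) = soft_thresh(0.6085, 0.2039) = 0.4047
Iteration 4: beta = 0.6, y = 0.4047 + 0.6*(0.4047 + 0.5237) = 0.9617
  grad(y) = -0.1532, v = y - alpha*grad = 0.9751
  prox(v) = soft_thresh(0.9751, 0.2039) = 0.7712
f(x_4) = 2*0.7712^2 - 4*0.7712 + 2.33*|0.7712| = -0.0984


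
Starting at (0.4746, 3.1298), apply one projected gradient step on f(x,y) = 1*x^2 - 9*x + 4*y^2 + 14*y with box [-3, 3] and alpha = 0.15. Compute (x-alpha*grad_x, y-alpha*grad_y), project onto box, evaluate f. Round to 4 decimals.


Step 1: Compute gradient at (0.4746, 3.1298).
grad_x = 2*1*0.4746 - 9 = -8.0508
grad_y = 2*4*3.1298 + 14 = 39.0384
Step 2: Gradient step.
x_raw = 0.4746 - 0.15*-8.0508 = 1.6822
y_raw = 3.1298 - 0.15*39.0384 = -2.726
Step 3: Project onto [-3, 3].
x_proj = clip(1.6822) = 1.6822
y_proj = clip(-2.726) = -2.726
Step 4: Evaluate f.
f(1.6822, -2.726) = -20.7501


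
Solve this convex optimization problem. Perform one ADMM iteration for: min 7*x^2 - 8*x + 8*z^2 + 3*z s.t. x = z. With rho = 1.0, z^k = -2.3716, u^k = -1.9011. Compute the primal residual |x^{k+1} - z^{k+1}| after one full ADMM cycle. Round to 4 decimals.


ADMM iteration with rho = 1.0, z^k = -2.3716, u^k = -1.9011
Step 1: x-update.
Minimize 7*x^2 - 8*x + (1.0/2)*(x + 2.3716 - 1.9011)^2
FOC: (2*7 + 1.0)*x = 8 + 1.0*(-2.3716 + 1.9011)
x^{k+1} = 0.502
Step 2: z-update.
Minimize 8*z^2 + 3*z + (1.0/2)*(0.502 - z - 1.9011)^2
FOC: (2*8 + 1.0)*z = -3 + 1.0*(0.502 - 1.9011)
z^{k+1} = -0.2588
Step 3: u-update.
u^{k+1} = -1.9011 + 0.502 + 0.2588 = -1.1404
Step 4: Primal residual = |0.502 + 0.2588| = 0.7607


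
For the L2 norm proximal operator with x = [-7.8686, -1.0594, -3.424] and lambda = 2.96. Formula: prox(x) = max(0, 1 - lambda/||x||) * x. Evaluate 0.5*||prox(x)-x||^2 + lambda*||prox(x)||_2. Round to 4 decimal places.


Step 1: Compute ||x||.
||x|| = 8.6464
Step 2: Compute scaling factor.
scale = max(0, 1 - 2.96/8.6464) = 0.6577
Step 3: prox(x) = [-5.1749, -0.6967, -2.2518]
||prox(x)|| = 5.6864
Step 4: Proximal objective.
0.5*||prox-x||^2 = 4.3808
lambda*||prox|| = 16.8317
Total = 21.2127


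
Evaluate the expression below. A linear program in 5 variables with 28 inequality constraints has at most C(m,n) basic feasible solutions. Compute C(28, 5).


Each vertex corresponds to some choice of n active constraints out of m, so the number of vertices is at most C(m, n) = m! / (n!(m-n)!).
m = 28, n = 5
Numerator: 28 * 27 * 26 * 25 * 24
Denominator: 5! = 120
C(28, 5) = 98280


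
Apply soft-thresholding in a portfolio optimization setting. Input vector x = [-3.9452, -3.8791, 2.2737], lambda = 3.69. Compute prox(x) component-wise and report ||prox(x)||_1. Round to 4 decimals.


Soft-thresholding with lambda = 3.69:
prox(-3.9452) = sign(-3.9452)*max(|-3.9452| - 3.69, 0) = -0.2552
prox(-3.8791) = sign(-3.8791)*max(|-3.8791| - 3.69, 0) = -0.1891
prox(2.2737) = sign(2.2737)*max(|2.2737| - 3.69, 0) = 0.0
prox(x) = [-0.2552, -0.1891, 0.0]
||prox(x)||_1 = 0.2552 + 0.1891 + 0.0 = 0.4443


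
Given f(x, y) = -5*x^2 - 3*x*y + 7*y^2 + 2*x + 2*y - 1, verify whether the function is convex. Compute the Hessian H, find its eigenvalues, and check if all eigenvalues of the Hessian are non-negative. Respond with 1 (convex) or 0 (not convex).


The Hessian of f(x,y) = -5*x^2 - 3*x*y + 7*y^2 + 2*x + 2*y - 1 is:
H = [[-10, -3], [-3, 14]]
Trace = -10 + 14 = 4
Determinant = -10*14 - (-3)^2 = -149
Discriminant = (4)^2 - 4*-149 = 612.0
Eigenvalues: lambda_1 = -10.3693, lambda_2 = 14.3693
The function is not convex.

0


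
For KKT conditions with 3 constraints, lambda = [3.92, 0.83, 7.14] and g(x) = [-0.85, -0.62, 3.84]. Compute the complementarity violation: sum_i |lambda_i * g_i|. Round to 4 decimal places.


KKT complementary slackness check:
lambda_1 * g_1 = 3.92 * -0.85 = -3.332
lambda_2 * g_2 = 0.83 * -0.62 = -0.5146
lambda_3 * g_3 = 7.14 * 3.84 = 27.4176
Total violation = 3.332 + 0.5146 + 27.4176 = 31.2642


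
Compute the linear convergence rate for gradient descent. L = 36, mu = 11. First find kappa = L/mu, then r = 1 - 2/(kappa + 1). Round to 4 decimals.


Step 1: Compute the condition number.
kappa = L/mu = 36/11 = 3.2727
Step 2: Compute the convergence rate.
r = 1 - 2/(kappa + 1) = 1 - 2*mu/(L + mu) = (L - mu)/(L + mu) = 25/47 = 0.5319


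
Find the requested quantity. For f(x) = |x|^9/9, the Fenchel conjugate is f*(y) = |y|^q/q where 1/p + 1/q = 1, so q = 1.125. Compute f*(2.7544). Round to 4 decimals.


The conjugate exponent q satisfies 1/p + 1/q = 1.
p = 9, so q = 9/(9 - 1) = 1.125
|y|^q = 2.7544^1.125 = 3.1263
f*(2.7544) = 3.1263 / 1.125 = 2.7789


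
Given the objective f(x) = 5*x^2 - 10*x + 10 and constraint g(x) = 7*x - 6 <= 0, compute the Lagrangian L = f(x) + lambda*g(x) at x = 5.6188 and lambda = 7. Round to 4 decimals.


Step 1: Evaluate f(x).
f(5.6188) = 5*5.6188^2 - 10*5.6188 + 10 = 111.6666
Step 2: Evaluate g(x).
g(5.6188) = 7*5.6188 - 6 = 33.3316
Step 3: Compute Lagrangian.
L = 111.6666 + 7*33.3316 = 344.9878


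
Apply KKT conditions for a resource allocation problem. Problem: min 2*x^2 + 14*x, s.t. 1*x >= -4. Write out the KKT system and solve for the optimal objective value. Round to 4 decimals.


Step 1: Try lambda = 0 (constraint inactive).
Stationarity: 2*2*x + 14 = 0
x* = -14/(2*2) = -3.5
Check constraint: 1*-3.5 = -3.5 >= -4 -- satisfied.
Step 2: Compute optimal value.
f(x*) = 2*(-3.5)^2 + 14*(-3.5) = -24.5


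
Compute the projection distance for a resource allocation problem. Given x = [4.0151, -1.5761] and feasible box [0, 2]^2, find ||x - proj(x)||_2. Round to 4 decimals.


Project each component onto [0, 2].
clip(4.0151) = 2.0, clip(-1.5761) = 0.0
Projection = [2.0, 0.0]
Squared diffs: [4.0606, 2.4841]
Distance = sqrt(6.5447) = 2.5583


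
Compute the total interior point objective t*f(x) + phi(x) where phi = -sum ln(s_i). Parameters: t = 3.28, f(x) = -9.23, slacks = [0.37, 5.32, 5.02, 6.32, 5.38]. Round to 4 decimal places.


Step 1: Compute log-barrier.
ln values: [-0.9943, 1.6715, 1.6134, 1.8437, 1.6827]
phi = -(-0.9943 + 1.6715 + 1.6134 + 1.8437 + 1.6827) = -5.8171
Step 2: Compute augmented objective.
t*f(x) = 3.28*-9.23 = -30.2744
Total = -30.2744 - 5.8171 = -36.0915


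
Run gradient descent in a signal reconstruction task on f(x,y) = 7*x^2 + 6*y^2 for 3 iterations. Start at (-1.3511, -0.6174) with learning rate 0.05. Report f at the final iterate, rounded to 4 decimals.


Gradient descent on f(x,y) = 7*x^2 + 6*y^2.
Starting point: (-1.3511, -0.6174), alpha = 0.05
Step 1: grad_x = 2*7*-1.3511 = -18.9154, grad_y = 2*6*-0.6174 = -7.4088
  x_1 = -1.3511 - 0.05*-18.9154 = -0.4053
  y_1 = -0.6174 - 0.05*-7.4088 = -0.247
Step 2: grad_x = 2*7*-0.4053 = -5.6746, grad_y = 2*6*-0.247 = -2.9635
  x_2 = -0.4053 - 0.05*-5.6746 = -0.1216
  y_2 = -0.247 - 0.05*-2.9635 = -0.0988
Step 3: grad_x = 2*7*-0.1216 = -1.7024, grad_y = 2*6*-0.0988 = -1.1854
  x_3 = -0.1216 - 0.05*-1.7024 = -0.0365
  y_3 = -0.0988 - 0.05*-1.1854 = -0.0395
f(-0.0365, -0.0395) = 7*(-0.0365)^2 + 6*(-0.0395)^2 = 0.0187


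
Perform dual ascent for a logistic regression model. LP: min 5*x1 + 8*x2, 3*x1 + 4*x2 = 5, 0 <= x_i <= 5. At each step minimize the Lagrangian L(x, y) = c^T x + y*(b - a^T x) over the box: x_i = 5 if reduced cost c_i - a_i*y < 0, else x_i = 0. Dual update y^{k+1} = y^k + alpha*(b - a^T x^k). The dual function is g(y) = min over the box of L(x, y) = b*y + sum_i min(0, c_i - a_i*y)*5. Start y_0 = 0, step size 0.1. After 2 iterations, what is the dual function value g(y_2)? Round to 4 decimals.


Dual ascent for LP: min 5*x1 + 8*x2, 3*x1 + 4*x2 = 5, 0 <= x_i <= 5
Step 1: y^k = 0.0, reduced costs: (5.0, 8.0)
  x^k = (0.0, 0.0), subgradient = b - a^T x = 5.0
  y^{k+1} = 0.0 + 0.1*5.0 = 0.5
Step 2: y^k = 0.5, reduced costs: (3.5, 6.0)
  x^k = (0.0, 0.0), subgradient = b - a^T x = 5.0
  y^{k+1} = 0.5 + 0.1*5.0 = 1.0
Dual objective at y_2 = 1.0: reduced costs (2.0, 4.0), box minimizer x = (0.0, 0.0)
g(y_2) = b*y + (c1 - a1*y)*x1 + (c2 - a2*y)*x2 = 5*1.0 + 2.0*0.0 + 4.0*0.0 = 5.0 + 0.0 + 0.0 = 5.0


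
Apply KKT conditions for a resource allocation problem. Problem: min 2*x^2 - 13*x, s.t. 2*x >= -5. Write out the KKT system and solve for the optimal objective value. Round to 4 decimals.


Step 1: Try lambda = 0 (constraint inactive).
Stationarity: 2*2*x - 13 = 0
x* = 13/(2*2) = 3.25
Check constraint: 2*3.25 = 6.5 >= -5 -- satisfied.
Step 2: Compute optimal value.
f(x*) = 2*3.25^2 - 13*3.25 = -21.125


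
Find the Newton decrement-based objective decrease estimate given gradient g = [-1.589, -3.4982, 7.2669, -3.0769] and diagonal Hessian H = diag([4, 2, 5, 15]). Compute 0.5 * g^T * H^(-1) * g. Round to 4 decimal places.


Step 1: H is diagonal, so H^(-1) * g = [-0.3973, -1.7491, 1.4534, -0.2051].
Step 2: g^T H^(-1) g = sum_i g_i^2 / H_ii
  = (-1.589)^2/4 + (-3.4982)^2/2 + (7.2669)^2/5 + (-3.0769)^2/15
  = 0.6312 + 6.1187 + 10.5616 + 0.6312 = 17.9427
Step 3: Objective decrease = 0.5 * g^T H^(-1) g = 8.9713


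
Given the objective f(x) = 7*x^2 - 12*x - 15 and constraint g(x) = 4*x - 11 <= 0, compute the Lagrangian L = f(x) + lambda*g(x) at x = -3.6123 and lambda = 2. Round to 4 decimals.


Step 1: Evaluate f(x).
f(-3.6123) = 7*(-3.6123)^2 - 12*(-3.6123) - 15 = 119.6886
Step 2: Evaluate g(x).
g(-3.6123) = 4*-3.6123 - 11 = -25.4492
Step 3: Compute Lagrangian.
L = 119.6886 + 2*-25.4492 = 68.7902


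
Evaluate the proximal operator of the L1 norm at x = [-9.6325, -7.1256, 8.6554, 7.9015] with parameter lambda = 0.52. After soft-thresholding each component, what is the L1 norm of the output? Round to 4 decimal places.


Soft-thresholding with lambda = 0.52:
prox(-9.6325) = sign(-9.6325)*max(|-9.6325| - 0.52, 0) = -9.1125
prox(-7.1256) = sign(-7.1256)*max(|-7.1256| - 0.52, 0) = -6.6056
prox(8.6554) = sign(8.6554)*max(|8.6554| - 0.52, 0) = 8.1354
prox(7.9015) = sign(7.9015)*max(|7.9015| - 0.52, 0) = 7.3815
prox(x) = [-9.1125, -6.6056, 8.1354, 7.3815]
||prox(x)||_1 = 9.1125 + 6.6056 + 8.1354 + 7.3815 = 31.235


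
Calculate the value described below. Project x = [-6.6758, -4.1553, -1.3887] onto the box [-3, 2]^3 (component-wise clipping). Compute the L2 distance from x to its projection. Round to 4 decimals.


Project each component onto [-3, 2].
clip(-6.6758) = -3.0, clip(-4.1553) = -3.0, clip(-1.3887) = -1.3887
Projection = [-3.0, -3.0, -1.3887]
Squared diffs: [13.5115, 1.3347, 0.0]
Distance = sqrt(14.8462) = 3.8531


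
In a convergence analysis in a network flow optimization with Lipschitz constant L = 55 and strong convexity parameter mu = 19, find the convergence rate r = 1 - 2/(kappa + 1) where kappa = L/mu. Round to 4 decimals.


Step 1: Compute the condition number.
kappa = L/mu = 55/19 = 2.8947
Step 2: Compute the convergence rate.
r = 1 - 2/(kappa + 1) = 1 - 2*mu/(L + mu) = (L - mu)/(L + mu) = 36/74 = 0.4865


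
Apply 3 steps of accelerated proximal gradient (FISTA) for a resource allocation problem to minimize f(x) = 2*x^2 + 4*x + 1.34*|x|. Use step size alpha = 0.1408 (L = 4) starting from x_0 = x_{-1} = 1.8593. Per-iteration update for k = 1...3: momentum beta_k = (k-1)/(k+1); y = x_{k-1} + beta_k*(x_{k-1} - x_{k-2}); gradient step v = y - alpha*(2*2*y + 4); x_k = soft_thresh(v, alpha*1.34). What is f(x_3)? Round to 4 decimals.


FISTA on f(x) = 2*x^2 + 4*x + 1.34*|x|
L = 4, alpha = 0.1408
Iteration 1: beta = 0.0, y = 1.8593 + 0.0*(1.8593 - 1.8593) = 1.8593
  grad(y) = 11.4372, v = y - alpha*grad = 0.2489
  prox(v) = soft_thresh(0.2489, 0.1887) = 0.0603
Iteration 2: beta = 0.3333, y = 0.0603 + 0.3333*(0.0603 - 1.8593) = -0.5394
  grad(y) = 1.8424, v = y - alpha*grad = -0.7988
  prox(v) = soft_thresh(-0.7988, 0.1887) = -0.6101
Iteration 3: beta = 0.5, y = -0.6101 + 0.5*(-0.6101 - 0.0603) = -0.9453
  grad(y) = 0.2186, v = y - alpha*grad = -0.9761
  prox(v) = soft_thresh(-0.9761, 0.1887) = -0.7875
f(x_3) = 2*(-0.7875)^2 + 4*(-0.7875) + 1.34*|-0.7875| = -0.8545


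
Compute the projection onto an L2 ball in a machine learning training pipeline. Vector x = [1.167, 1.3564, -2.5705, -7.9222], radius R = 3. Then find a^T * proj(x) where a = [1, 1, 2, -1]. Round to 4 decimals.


Step 1: Compute ||x|| (intermediates to 6 decimals).
||x|| = sqrt(1.167^2 + 1.3564^2 + (-2.5705)^2 + (-7.9222)^2) = 8.518828
Step 2: Project.
Since ||x|| > R, scale = R/||x|| = 3/8.518828 = 0.352161, proj(x) = scale * x
proj(x) = [0.410972, 0.477671, -0.90523, -2.78989]
Step 3: Dot product.
a^T * proj(x) = 1*0.410972 + 1*0.477671 + 2*(-0.90523) - 1*(-2.78989) = 1.8681


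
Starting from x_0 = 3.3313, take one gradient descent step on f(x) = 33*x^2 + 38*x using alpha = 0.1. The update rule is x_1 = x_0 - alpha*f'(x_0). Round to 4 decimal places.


We compute the gradient at x_0 and apply the update.
f'(x) = 66*x + 38
f'(3.3313) = 66*3.3313 + 38 = 257.8658
x_1 = 3.3313 - 0.1*257.8658 = -22.4553


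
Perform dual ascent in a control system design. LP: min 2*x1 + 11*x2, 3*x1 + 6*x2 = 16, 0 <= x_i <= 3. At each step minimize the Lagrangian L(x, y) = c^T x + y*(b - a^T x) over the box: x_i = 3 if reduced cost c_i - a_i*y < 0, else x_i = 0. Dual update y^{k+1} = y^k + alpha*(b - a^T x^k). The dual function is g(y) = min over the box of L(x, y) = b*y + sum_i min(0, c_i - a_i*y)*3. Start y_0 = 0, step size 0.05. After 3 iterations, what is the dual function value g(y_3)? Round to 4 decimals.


Dual ascent for LP: min 2*x1 + 11*x2, 3*x1 + 6*x2 = 16, 0 <= x_i <= 3
Step 1: y^k = 0.0, reduced costs: (2.0, 11.0)
  x^k = (0.0, 0.0), subgradient = b - a^T x = 16.0
  y^{k+1} = 0.0 + 0.05*16.0 = 0.8
Step 2: y^k = 0.8, reduced costs: (-0.4, 6.2)
  x^k = (3.0, 0.0), subgradient = b - a^T x = 7.0
  y^{k+1} = 0.8 + 0.05*7.0 = 1.15
Step 3: y^k = 1.15, reduced costs: (-1.45, 4.1)
  x^k = (3.0, 0.0), subgradient = b - a^T x = 7.0
  y^{k+1} = 1.15 + 0.05*7.0 = 1.5
Dual objective at y_3 = 1.5: reduced costs (-2.5, 2.0), box minimizer x = (3.0, 0.0)
g(y_3) = b*y + (c1 - a1*y)*x1 + (c2 - a2*y)*x2 = 16*1.5 + (-2.5)*3.0 + 2.0*0.0 = 24.0 - 7.5 + 0.0 = 16.5


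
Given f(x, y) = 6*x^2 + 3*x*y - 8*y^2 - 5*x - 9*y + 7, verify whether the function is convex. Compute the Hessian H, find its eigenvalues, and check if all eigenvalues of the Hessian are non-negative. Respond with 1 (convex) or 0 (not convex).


The Hessian of f(x,y) = 6*x^2 + 3*x*y - 8*y^2 - 5*x - 9*y + 7 is:
H = [[12, 3], [3, -16]]
Trace = 12 - 16 = -4
Determinant = 12*-16 - (3)^2 = -201
Discriminant = (-4)^2 - 4*-201 = 820.0
Eigenvalues: lambda_1 = -16.3178, lambda_2 = 12.3178
The function is not convex.

0


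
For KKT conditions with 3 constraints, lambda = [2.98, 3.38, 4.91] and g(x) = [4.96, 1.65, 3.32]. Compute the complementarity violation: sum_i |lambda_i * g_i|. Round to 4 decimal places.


KKT complementary slackness check:
lambda_1 * g_1 = 2.98 * 4.96 = 14.7808
lambda_2 * g_2 = 3.38 * 1.65 = 5.577
lambda_3 * g_3 = 4.91 * 3.32 = 16.3012
Total violation = 14.7808 + 5.577 + 16.3012 = 36.659


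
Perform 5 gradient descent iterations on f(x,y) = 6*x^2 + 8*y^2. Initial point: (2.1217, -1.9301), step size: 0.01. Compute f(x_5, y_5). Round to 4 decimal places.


Gradient descent on f(x,y) = 6*x^2 + 8*y^2.
Starting point: (2.1217, -1.9301), alpha = 0.01
Step 1: grad_x = 2*6*2.1217 = 25.4604, grad_y = 2*8*-1.9301 = -30.8816
  x_1 = 2.1217 - 0.01*25.4604 = 1.8671
  y_1 = -1.9301 - 0.01*-30.8816 = -1.6213
Step 2: grad_x = 2*6*1.8671 = 22.4052, grad_y = 2*8*-1.6213 = -25.9405
  x_2 = 1.8671 - 0.01*22.4052 = 1.643
  y_2 = -1.6213 - 0.01*-25.9405 = -1.3619
Step 3: grad_x = 2*6*1.643 = 19.7165, grad_y = 2*8*-1.3619 = -21.7901
  x_3 = 1.643 - 0.01*19.7165 = 1.4459
  y_3 = -1.3619 - 0.01*-21.7901 = -1.144
Step 4: grad_x = 2*6*1.4459 = 17.3505, grad_y = 2*8*-1.144 = -18.3036
  x_4 = 1.4459 - 0.01*17.3505 = 1.2724
  y_4 = -1.144 - 0.01*-18.3036 = -0.9609
Step 5: grad_x = 2*6*1.2724 = 15.2685, grad_y = 2*8*-0.9609 = -15.3751
  x_5 = 1.2724 - 0.01*15.2685 = 1.1197
  y_5 = -0.9609 - 0.01*-15.3751 = -0.8072
f(1.1197, -0.8072) = 6*1.1197^2 + 8*(-0.8072)^2 = 12.7347


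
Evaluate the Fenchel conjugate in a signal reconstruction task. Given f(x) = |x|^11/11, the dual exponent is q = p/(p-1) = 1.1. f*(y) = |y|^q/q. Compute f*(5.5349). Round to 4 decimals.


The conjugate exponent q satisfies 1/p + 1/q = 1.
p = 11, so q = 11/(11 - 1) = 1.1
|y|^q = 5.5349^1.1 = 6.5678
f*(5.5349) = 6.5678 / 1.1 = 5.9707


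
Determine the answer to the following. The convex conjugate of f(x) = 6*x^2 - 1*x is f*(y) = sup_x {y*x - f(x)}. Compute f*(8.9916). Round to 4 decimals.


f*(y) = sup_x {y*x - a*x^2 - b*x} = sup_x {(y-b)*x - a*x^2}
FOC: (y - b) - 2a*x = 0 => x* = (y - b)/(2a)
x* = (8.9916 + 1)/(2*6) = 0.8326
f*(8.9916) = (y-b)^2/(4a) = (8.9916 + 1)^2/(4*6)
= 99.8321/24 = 4.1597


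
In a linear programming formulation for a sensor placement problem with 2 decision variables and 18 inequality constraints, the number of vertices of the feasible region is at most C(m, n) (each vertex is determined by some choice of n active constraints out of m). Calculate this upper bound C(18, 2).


Each vertex corresponds to some choice of n active constraints out of m, so the number of vertices is at most C(m, n) = m! / (n!(m-n)!).
m = 18, n = 2
Numerator: 18 * 17
Denominator: 2! = 2
C(18, 2) = 153


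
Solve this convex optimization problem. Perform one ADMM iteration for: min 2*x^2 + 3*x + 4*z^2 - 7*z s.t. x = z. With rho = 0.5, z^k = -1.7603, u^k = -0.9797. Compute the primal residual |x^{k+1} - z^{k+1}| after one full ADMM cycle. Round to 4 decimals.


ADMM iteration with rho = 0.5, z^k = -1.7603, u^k = -0.9797
Step 1: x-update.
Minimize 2*x^2 + 3*x + (0.5/2)*(x + 1.7603 - 0.9797)^2
FOC: (2*2 + 0.5)*x = -3 + 0.5*(-1.7603 + 0.9797)
x^{k+1} = -0.7534
Step 2: z-update.
Minimize 4*z^2 - 7*z + (0.5/2)*(-0.7534 - z - 0.9797)^2
FOC: (2*4 + 0.5)*z = 7 + 0.5*(-0.7534 - 0.9797)
z^{k+1} = 0.7216
Step 3: u-update.
u^{k+1} = -0.9797 - 0.7534 - 0.7216 = -2.4547
Step 4: Primal residual = |-0.7534 - 0.7216| = 1.475


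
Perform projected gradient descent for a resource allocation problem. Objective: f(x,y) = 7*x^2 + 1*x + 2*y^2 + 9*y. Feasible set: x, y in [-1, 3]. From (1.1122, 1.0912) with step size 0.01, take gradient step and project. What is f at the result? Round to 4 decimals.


Step 1: Compute gradient at (1.1122, 1.0912).
grad_x = 2*7*1.1122 + 1 = 16.5708
grad_y = 2*2*1.0912 + 9 = 13.3648
Step 2: Gradient step.
x_raw = 1.1122 - 0.01*16.5708 = 0.9465
y_raw = 1.0912 - 0.01*13.3648 = 0.9576
Step 3: Project onto [-1, 3].
x_proj = clip(0.9465) = 0.9465
y_proj = clip(0.9576) = 0.9576
Step 4: Evaluate f.
f(0.9465, 0.9576) = 17.6692


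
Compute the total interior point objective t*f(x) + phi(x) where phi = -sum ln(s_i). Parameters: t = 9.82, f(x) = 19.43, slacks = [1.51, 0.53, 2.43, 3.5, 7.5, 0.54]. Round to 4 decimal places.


Step 1: Compute log-barrier.
ln values: [0.4121, -0.6349, 0.8879, 1.2528, 2.0149, -0.6162]
phi = -(0.4121 - 0.6349 + 0.8879 + 1.2528 + 2.0149 - 0.6162) = -3.3166
Step 2: Compute augmented objective.
t*f(x) = 9.82*19.43 = 190.8026
Total = 190.8026 - 3.3166 = 187.486


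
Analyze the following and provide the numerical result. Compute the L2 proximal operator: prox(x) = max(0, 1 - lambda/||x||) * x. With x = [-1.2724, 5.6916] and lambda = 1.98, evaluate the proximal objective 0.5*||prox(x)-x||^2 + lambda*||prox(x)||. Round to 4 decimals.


Step 1: Compute ||x||.
||x|| = 5.8321
Step 2: Compute scaling factor.
scale = max(0, 1 - 1.98/5.8321) = 0.6605
Step 3: prox(x) = [-0.8404, 3.7593]
||prox(x)|| = 3.8521
Step 4: Proximal objective.
0.5*||prox-x||^2 = 1.9602
lambda*||prox|| = 7.6272
Total = 9.5873


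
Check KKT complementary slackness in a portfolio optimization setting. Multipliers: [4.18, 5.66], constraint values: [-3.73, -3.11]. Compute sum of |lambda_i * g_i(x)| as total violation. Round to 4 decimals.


KKT complementary slackness check:
lambda_1 * g_1 = 4.18 * -3.73 = -15.5914
lambda_2 * g_2 = 5.66 * -3.11 = -17.6026
Total violation = 15.5914 + 17.6026 = 33.194


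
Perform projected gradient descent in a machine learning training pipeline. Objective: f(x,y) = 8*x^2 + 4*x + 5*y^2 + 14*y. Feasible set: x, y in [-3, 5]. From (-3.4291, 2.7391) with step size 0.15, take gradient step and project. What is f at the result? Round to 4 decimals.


Step 1: Compute gradient at (-3.4291, 2.7391).
grad_x = 2*8*-3.4291 + 4 = -50.8656
grad_y = 2*5*2.7391 + 14 = 41.391
Step 2: Gradient step.
x_raw = -3.4291 - 0.15*-50.8656 = 4.2007
y_raw = 2.7391 - 0.15*41.391 = -3.4696
Step 3: Project onto [-3, 5].
x_proj = clip(4.2007) = 4.2007
y_proj = clip(-3.4696) = -3.0
Step 4: Evaluate f.
f(4.2007, -3.0) = 160.9727


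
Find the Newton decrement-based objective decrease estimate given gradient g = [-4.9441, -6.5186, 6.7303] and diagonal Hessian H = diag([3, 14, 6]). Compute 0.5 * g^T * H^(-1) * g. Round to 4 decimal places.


Step 1: H is diagonal, so H^(-1) * g = [-1.648, -0.4656, 1.1217].
Step 2: g^T H^(-1) g = sum_i g_i^2 / H_ii
  = (-4.9441)^2/3 + (-6.5186)^2/14 + (6.7303)^2/6
  = 8.148 + 3.0352 + 7.5495 = 18.7327
Step 3: Objective decrease = 0.5 * g^T H^(-1) g = 9.3663


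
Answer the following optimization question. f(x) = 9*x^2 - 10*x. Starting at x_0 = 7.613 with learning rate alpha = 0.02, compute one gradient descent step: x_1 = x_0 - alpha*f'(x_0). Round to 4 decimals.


We compute the gradient at x_0 and apply the update.
f'(x) = 18*x - 10
f'(7.613) = 18*7.613 - 10 = 127.034
x_1 = 7.613 - 0.02*127.034 = 5.0723


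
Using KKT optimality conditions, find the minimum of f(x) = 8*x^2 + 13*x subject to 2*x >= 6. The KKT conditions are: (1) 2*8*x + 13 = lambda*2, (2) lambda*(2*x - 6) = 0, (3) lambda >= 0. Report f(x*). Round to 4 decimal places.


Step 1: Try lambda = 0 (constraint inactive).
x_unc = -13/(2*8) = -0.8125
Check: 2*-0.8125 = -1.625 < 6 -- violated!
Step 2: Constraint must be active: 2*x = 6
x* = 6/2 = 3.0
lambda = (2*8*3.0 + 13)/2 = 30.5
Step 3: Compute optimal value.
f(x*) = 8*3.0^2 + 13*3.0 = 111.0


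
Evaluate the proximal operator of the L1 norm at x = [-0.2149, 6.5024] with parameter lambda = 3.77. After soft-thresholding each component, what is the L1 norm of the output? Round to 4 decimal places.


Soft-thresholding with lambda = 3.77:
prox(-0.2149) = sign(-0.2149)*max(|-0.2149| - 3.77, 0) = 0.0
prox(6.5024) = sign(6.5024)*max(|6.5024| - 3.77, 0) = 2.7324
prox(x) = [0.0, 2.7324]
||prox(x)||_1 = 0.0 + 2.7324 = 2.7324


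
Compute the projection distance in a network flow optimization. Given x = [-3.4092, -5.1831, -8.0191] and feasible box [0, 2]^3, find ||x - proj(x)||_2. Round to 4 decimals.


Project each component onto [0, 2].
clip(-3.4092) = 0.0, clip(-5.1831) = 0.0, clip(-8.0191) = 0.0
Projection = [0.0, 0.0, 0.0]
Squared diffs: [11.6226, 26.8645, 64.306]
Distance = sqrt(102.7931) = 10.1387


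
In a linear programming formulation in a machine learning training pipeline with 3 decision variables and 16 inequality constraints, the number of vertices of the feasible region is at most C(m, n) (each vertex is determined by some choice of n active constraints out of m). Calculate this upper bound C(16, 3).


Each vertex corresponds to some choice of n active constraints out of m, so the number of vertices is at most C(m, n) = m! / (n!(m-n)!).
m = 16, n = 3
Numerator: 16 * 15 * 14
Denominator: 3! = 6
C(16, 3) = 560


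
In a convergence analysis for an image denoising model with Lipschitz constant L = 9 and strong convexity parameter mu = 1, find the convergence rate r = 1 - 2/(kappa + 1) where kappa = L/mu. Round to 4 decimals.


Step 1: Compute the condition number.
kappa = L/mu = 9/1 = 9.0
Step 2: Compute the convergence rate.
r = 1 - 2/(kappa + 1) = 1 - 2*mu/(L + mu) = (L - mu)/(L + mu) = 8/10 = 0.8


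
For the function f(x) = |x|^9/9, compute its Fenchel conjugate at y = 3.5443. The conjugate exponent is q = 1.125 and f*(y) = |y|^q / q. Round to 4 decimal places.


The conjugate exponent q satisfies 1/p + 1/q = 1.
p = 9, so q = 9/(9 - 1) = 1.125
|y|^q = 3.5443^1.125 = 4.1517
f*(3.5443) = 4.1517 / 1.125 = 3.6904


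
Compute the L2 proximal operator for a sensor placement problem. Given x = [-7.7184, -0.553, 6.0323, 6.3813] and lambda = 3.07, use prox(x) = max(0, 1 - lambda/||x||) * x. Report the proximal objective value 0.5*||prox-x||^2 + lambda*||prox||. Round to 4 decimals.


Step 1: Compute ||x||.
||x|| = 11.7042
Step 2: Compute scaling factor.
scale = max(0, 1 - 3.07/11.7042) = 0.7377
Step 3: prox(x) = [-5.6939, -0.4079, 4.45, 4.7075]
||prox(x)|| = 8.6342
Step 4: Proximal objective.
0.5*||prox-x||^2 = 4.7125
lambda*||prox|| = 26.507
Total = 31.2196


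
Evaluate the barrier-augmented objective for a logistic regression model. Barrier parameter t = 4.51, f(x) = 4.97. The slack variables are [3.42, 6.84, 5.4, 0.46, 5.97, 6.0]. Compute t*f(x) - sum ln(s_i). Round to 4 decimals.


Step 1: Compute log-barrier.
ln values: [1.2296, 1.9228, 1.6864, -0.7765, 1.7867, 1.7918]
phi = -(1.2296 + 1.9228 + 1.6864 - 0.7765 + 1.7867 + 1.7918) = -7.6408
Step 2: Compute augmented objective.
t*f(x) = 4.51*4.97 = 22.4147
Total = 22.4147 - 7.6408 = 14.7739


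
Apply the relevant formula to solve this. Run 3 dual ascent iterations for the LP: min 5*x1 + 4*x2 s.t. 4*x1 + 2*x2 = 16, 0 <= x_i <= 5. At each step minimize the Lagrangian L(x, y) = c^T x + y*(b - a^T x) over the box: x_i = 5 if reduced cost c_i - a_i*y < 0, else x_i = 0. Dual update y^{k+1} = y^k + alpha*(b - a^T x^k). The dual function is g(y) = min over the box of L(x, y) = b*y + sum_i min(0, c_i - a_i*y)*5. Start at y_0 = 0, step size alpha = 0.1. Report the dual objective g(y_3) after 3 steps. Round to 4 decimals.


Dual ascent for LP: min 5*x1 + 4*x2, 4*x1 + 2*x2 = 16, 0 <= x_i <= 5
Step 1: y^k = 0.0, reduced costs: (5.0, 4.0)
  x^k = (0.0, 0.0), subgradient = b - a^T x = 16.0
  y^{k+1} = 0.0 + 0.1*16.0 = 1.6
Step 2: y^k = 1.6, reduced costs: (-1.4, 0.8)
  x^k = (5.0, 0.0), subgradient = b - a^T x = -4.0
  y^{k+1} = 1.6 + 0.1*-4.0 = 1.2
Step 3: y^k = 1.2, reduced costs: (0.2, 1.6)
  x^k = (0.0, 0.0), subgradient = b - a^T x = 16.0
  y^{k+1} = 1.2 + 0.1*16.0 = 2.8
Dual objective at y_3 = 2.8: reduced costs (-6.2, -1.6), box minimizer x = (5.0, 5.0)
g(y_3) = b*y + (c1 - a1*y)*x1 + (c2 - a2*y)*x2 = 16*2.8 + (-6.2)*5.0 + (-1.6)*5.0 = 44.8 - 31.0 - 8.0 = 5.8


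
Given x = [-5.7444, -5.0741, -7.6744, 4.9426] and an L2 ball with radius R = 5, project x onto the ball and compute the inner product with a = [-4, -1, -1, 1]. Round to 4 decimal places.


Step 1: Compute ||x|| (intermediates to 6 decimals).
||x|| = sqrt((-5.7444)^2 + (-5.0741)^2 + (-7.6744)^2 + 4.9426^2) = 11.919326
Step 2: Project.
Since ||x|| > R, scale = R/||x|| = 5/11.919326 = 0.419487, proj(x) = scale * x
proj(x) = [-2.409701, -2.128519, -3.219311, 2.073356]
Step 3: Dot product.
a^T * proj(x) = -4*(-2.409701) - 1*(-2.128519) - 1*(-3.219311) + 1*2.073356 = 17.06


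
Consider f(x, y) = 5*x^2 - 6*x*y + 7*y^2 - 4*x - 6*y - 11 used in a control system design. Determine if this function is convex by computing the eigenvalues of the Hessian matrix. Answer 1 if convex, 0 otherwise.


The Hessian of f(x,y) = 5*x^2 - 6*x*y + 7*y^2 - 4*x - 6*y - 11 is:
H = [[10, -6], [-6, 14]]
Trace = 10 + 14 = 24
Determinant = 10*14 - (-6)^2 = 104
Discriminant = (24)^2 - 4*104 = 160.0
Eigenvalues: lambda_1 = 5.6754, lambda_2 = 18.3246
The function is convex.

1


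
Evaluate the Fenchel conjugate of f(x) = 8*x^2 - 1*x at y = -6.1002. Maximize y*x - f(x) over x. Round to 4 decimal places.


f*(y) = sup_x {y*x - a*x^2 - b*x} = sup_x {(y-b)*x - a*x^2}
FOC: (y - b) - 2a*x = 0 => x* = (y - b)/(2a)
x* = (-6.1002 + 1)/(2*8) = -0.3188
f*(-6.1002) = (y-b)^2/(4a) = (-6.1002 + 1)^2/(4*8)
= 26.012/32 = 0.8129


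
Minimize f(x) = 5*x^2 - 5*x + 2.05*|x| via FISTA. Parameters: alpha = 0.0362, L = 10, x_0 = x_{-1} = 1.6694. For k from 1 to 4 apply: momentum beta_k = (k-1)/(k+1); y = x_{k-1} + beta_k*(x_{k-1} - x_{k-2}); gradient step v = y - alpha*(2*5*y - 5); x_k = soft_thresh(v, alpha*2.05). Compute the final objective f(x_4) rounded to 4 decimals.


FISTA on f(x) = 5*x^2 - 5*x + 2.05*|x|
L = 10, alpha = 0.0362
Iteration 1: beta = 0.0, y = 1.6694 + 0.0*(1.6694 - 1.6694) = 1.6694
  grad(y) = 11.694, v = y - alpha*grad = 1.2461
  prox(v) = soft_thresh(1.2461, 0.0742) = 1.1719
Iteration 2: beta = 0.3333, y = 1.1719 + 0.3333*(1.1719 - 1.6694) = 1.006
  grad(y) = 5.0602, v = y - alpha*grad = 0.8228
  prox(v) = soft_thresh(0.8228, 0.0742) = 0.7486
Iteration 3: beta = 0.5, y = 0.7486 + 0.5*(0.7486 - 1.1719) = 0.537
  grad(y) = 0.3702, v = y - alpha*grad = 0.5236
  prox(v) = soft_thresh(0.5236, 0.0742) = 0.4494
Iteration 4: beta = 0.6, y = 0.4494 + 0.6*(0.4494 - 0.7486) = 0.2699
  grad(y) = -2.3013, v = y - alpha*grad = 0.3532
  prox(v) = soft_thresh(0.3532, 0.0742) = 0.279
f(x_4) = 5*0.279^2 - 5*0.279 + 2.05*|0.279| = -0.4338


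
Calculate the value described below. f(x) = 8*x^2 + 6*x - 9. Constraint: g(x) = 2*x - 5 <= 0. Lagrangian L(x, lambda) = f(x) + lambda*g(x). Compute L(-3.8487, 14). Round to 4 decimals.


Step 1: Evaluate f(x).
f(-3.8487) = 8*(-3.8487)^2 + 6*(-3.8487) - 9 = 86.4077
Step 2: Evaluate g(x).
g(-3.8487) = 2*-3.8487 - 5 = -12.6974
Step 3: Compute Lagrangian.
L = 86.4077 + 14*-12.6974 = -91.3559


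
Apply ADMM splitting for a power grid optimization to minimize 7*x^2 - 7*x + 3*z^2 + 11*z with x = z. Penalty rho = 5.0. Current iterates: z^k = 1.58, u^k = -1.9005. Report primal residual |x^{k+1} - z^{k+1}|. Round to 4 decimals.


ADMM iteration with rho = 5.0, z^k = 1.58, u^k = -1.9005
Step 1: x-update.
Minimize 7*x^2 - 7*x + (5.0/2)*(x - 1.58 - 1.9005)^2
FOC: (2*7 + 5.0)*x = 7 + 5.0*(1.58 + 1.9005)
x^{k+1} = 1.2843
Step 2: z-update.
Minimize 3*z^2 + 11*z + (5.0/2)*(1.2843 - z - 1.9005)^2
FOC: (2*3 + 5.0)*z = -11 + 5.0*(1.2843 - 1.9005)
z^{k+1} = -1.2801
Step 3: u-update.
u^{k+1} = -1.9005 + 1.2843 + 1.2801 = 0.6639
Step 4: Primal residual = |1.2843 + 1.2801| = 2.5644


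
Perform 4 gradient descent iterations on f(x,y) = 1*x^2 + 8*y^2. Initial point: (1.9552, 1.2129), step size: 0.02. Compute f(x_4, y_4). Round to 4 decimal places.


Gradient descent on f(x,y) = 1*x^2 + 8*y^2.
Starting point: (1.9552, 1.2129), alpha = 0.02
Step 1: grad_x = 2*1*1.9552 = 3.9104, grad_y = 2*8*1.2129 = 19.4064
  x_1 = 1.9552 - 0.02*3.9104 = 1.877
  y_1 = 1.2129 - 0.02*19.4064 = 0.8248
Step 2: grad_x = 2*1*1.877 = 3.754, grad_y = 2*8*0.8248 = 13.1964
  x_2 = 1.877 - 0.02*3.754 = 1.8019
  y_2 = 0.8248 - 0.02*13.1964 = 0.5608
Step 3: grad_x = 2*1*1.8019 = 3.6038, grad_y = 2*8*0.5608 = 8.9735
  x_3 = 1.8019 - 0.02*3.6038 = 1.7298
  y_3 = 0.5608 - 0.02*8.9735 = 0.3814
Step 4: grad_x = 2*1*1.7298 = 3.4597, grad_y = 2*8*0.3814 = 6.102
  x_4 = 1.7298 - 0.02*3.4597 = 1.6606
  y_4 = 0.3814 - 0.02*6.102 = 0.2593
f(1.6606, 0.2593) = 1*1.6606^2 + 8*0.2593^2 = 3.2958


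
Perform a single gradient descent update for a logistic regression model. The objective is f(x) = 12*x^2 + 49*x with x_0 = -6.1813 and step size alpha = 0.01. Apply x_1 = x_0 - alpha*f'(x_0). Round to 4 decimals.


We compute the gradient at x_0 and apply the update.
f'(x) = 24*x + 49
f'(-6.1813) = 24*-6.1813 + 49 = -99.3512
x_1 = -6.1813 - 0.01*-99.3512 = -5.1878


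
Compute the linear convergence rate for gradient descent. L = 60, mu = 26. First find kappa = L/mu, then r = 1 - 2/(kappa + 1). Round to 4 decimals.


Step 1: Compute the condition number.
kappa = L/mu = 60/26 = 2.3077
Step 2: Compute the convergence rate.
r = 1 - 2/(kappa + 1) = 1 - 2*mu/(L + mu) = (L - mu)/(L + mu) = 34/86 = 0.3953


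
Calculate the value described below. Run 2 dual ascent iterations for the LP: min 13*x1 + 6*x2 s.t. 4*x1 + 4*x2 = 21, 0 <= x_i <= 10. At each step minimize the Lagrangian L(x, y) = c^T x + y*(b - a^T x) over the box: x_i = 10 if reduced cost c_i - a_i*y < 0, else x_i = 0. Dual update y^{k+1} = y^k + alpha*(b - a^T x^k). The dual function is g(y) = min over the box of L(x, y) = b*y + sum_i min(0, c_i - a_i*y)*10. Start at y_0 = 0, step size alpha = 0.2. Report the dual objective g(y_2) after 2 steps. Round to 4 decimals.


Dual ascent for LP: min 13*x1 + 6*x2, 4*x1 + 4*x2 = 21, 0 <= x_i <= 10
Step 1: y^k = 0.0, reduced costs: (13.0, 6.0)
  x^k = (0.0, 0.0), subgradient = b - a^T x = 21.0
  y^{k+1} = 0.0 + 0.2*21.0 = 4.2
Step 2: y^k = 4.2, reduced costs: (-3.8, -10.8)
  x^k = (10.0, 10.0), subgradient = b - a^T x = -59.0
  y^{k+1} = 4.2 + 0.2*-59.0 = -7.6
Dual objective at y_2 = -7.6: reduced costs (43.4, 36.4), box minimizer x = (0.0, 0.0)
g(y_2) = b*y + (c1 - a1*y)*x1 + (c2 - a2*y)*x2 = 21*(-7.6) + 43.4*0.0 + 36.4*0.0 = -159.6 + 0.0 + 0.0 = -159.6


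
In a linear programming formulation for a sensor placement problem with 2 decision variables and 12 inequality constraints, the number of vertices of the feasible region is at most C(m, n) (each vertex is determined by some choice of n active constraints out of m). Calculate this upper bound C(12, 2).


Each vertex corresponds to some choice of n active constraints out of m, so the number of vertices is at most C(m, n) = m! / (n!(m-n)!).
m = 12, n = 2
Numerator: 12 * 11
Denominator: 2! = 2
C(12, 2) = 66


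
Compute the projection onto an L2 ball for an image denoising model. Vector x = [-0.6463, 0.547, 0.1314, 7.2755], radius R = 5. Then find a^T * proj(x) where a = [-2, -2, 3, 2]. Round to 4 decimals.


Step 1: Compute ||x|| (intermediates to 6 decimals).
||x|| = sqrt((-0.6463)^2 + 0.547^2 + 0.1314^2 + 7.2755^2) = 7.325782
Step 2: Project.
Since ||x|| > R, scale = R/||x|| = 5/7.325782 = 0.682521, proj(x) = scale * x
proj(x) = [-0.441113, 0.373339, 0.089683, 4.965682]
Step 3: Dot product.
a^T * proj(x) = -2*(-0.441113) - 2*0.373339 + 3*0.089683 + 2*4.965682 = 10.336


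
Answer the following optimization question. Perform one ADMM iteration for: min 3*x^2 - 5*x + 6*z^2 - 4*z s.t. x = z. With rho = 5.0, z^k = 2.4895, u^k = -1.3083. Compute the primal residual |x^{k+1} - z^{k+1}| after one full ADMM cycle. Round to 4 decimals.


ADMM iteration with rho = 5.0, z^k = 2.4895, u^k = -1.3083
Step 1: x-update.
Minimize 3*x^2 - 5*x + (5.0/2)*(x - 2.4895 - 1.3083)^2
FOC: (2*3 + 5.0)*x = 5 + 5.0*(2.4895 + 1.3083)
x^{k+1} = 2.1808
Step 2: z-update.
Minimize 6*z^2 - 4*z + (5.0/2)*(2.1808 - z - 1.3083)^2
FOC: (2*6 + 5.0)*z = 4 + 5.0*(2.1808 - 1.3083)
z^{k+1} = 0.4919
Step 3: u-update.
u^{k+1} = -1.3083 + 2.1808 - 0.4919 = 0.3806
Step 4: Primal residual = |2.1808 - 0.4919| = 1.6889


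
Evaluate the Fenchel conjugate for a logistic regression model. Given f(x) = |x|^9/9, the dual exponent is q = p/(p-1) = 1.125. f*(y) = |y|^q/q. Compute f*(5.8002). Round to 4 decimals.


The conjugate exponent q satisfies 1/p + 1/q = 1.
p = 9, so q = 9/(9 - 1) = 1.125
|y|^q = 5.8002^1.125 = 7.2256
f*(5.8002) = 7.2256 / 1.125 = 6.4227


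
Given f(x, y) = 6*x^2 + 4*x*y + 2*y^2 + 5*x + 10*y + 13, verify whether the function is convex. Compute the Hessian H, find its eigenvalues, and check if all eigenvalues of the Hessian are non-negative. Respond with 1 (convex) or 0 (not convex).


The Hessian of f(x,y) = 6*x^2 + 4*x*y + 2*y^2 + 5*x + 10*y + 13 is:
H = [[12, 4], [4, 4]]
Trace = 12 + 4 = 16
Determinant = 12*4 - (4)^2 = 32
Discriminant = (16)^2 - 4*32 = 128.0
Eigenvalues: lambda_1 = 2.3431, lambda_2 = 13.6569
The function is convex.

1


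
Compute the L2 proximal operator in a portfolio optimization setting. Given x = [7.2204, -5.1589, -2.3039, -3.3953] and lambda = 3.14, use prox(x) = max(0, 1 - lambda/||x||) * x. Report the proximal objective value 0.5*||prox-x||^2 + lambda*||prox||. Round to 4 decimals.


Step 1: Compute ||x||.
||x|| = 9.7767
Step 2: Compute scaling factor.
scale = max(0, 1 - 3.14/9.7767) = 0.6788
Step 3: prox(x) = [4.9014, -3.502, -1.564, -2.3048]
||prox(x)|| = 6.6367
Step 4: Proximal objective.
0.5*||prox-x||^2 = 4.9298
lambda*||prox|| = 20.8392
Total = 25.7691


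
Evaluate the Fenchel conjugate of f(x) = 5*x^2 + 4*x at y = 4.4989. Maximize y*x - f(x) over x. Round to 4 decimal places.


f*(y) = sup_x {y*x - a*x^2 - b*x} = sup_x {(y-b)*x - a*x^2}
FOC: (y - b) - 2a*x = 0 => x* = (y - b)/(2a)
x* = (4.4989 - 4)/(2*5) = 0.0499
f*(4.4989) = (y-b)^2/(4a) = (4.4989 - 4)^2/(4*5)
= 0.2489/20 = 0.0124


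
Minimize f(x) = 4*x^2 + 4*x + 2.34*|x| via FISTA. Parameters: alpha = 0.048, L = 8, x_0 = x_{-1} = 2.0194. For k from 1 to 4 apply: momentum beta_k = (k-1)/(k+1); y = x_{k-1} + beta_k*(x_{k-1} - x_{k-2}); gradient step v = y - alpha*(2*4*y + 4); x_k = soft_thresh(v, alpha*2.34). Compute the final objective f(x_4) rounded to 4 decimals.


FISTA on f(x) = 4*x^2 + 4*x + 2.34*|x|
L = 8, alpha = 0.048
Iteration 1: beta = 0.0, y = 2.0194 + 0.0*(2.0194 - 2.0194) = 2.0194
  grad(y) = 20.1552, v = y - alpha*grad = 1.052
  prox(v) = soft_thresh(1.052, 0.1123) = 0.9396
Iteration 2: beta = 0.3333, y = 0.9396 + 0.3333*(0.9396 - 2.0194) = 0.5797
  grad(y) = 8.6377, v = y - alpha*grad = 0.1651
  prox(v) = soft_thresh(0.1651, 0.1123) = 0.0528
Iteration 3: beta = 0.5, y = 0.0528 + 0.5*(0.0528 - 0.9396) = -0.3906
  grad(y) = 0.8748, v = y - alpha*grad = -0.4326
  prox(v) = soft_thresh(-0.4326, 0.1123) = -0.3203
Iteration 4: beta = 0.6, y = -0.3203 + 0.6*(-0.3203 - 0.0528) = -0.5442
  grad(y) = -0.3534, v = y - alpha*grad = -0.5272
  prox(v) = soft_thresh(-0.5272, 0.1123) = -0.4149
f(x_4) = 4*(-0.4149)^2 + 4*(-0.4149) + 2.34*|-0.4149| = -0.0002


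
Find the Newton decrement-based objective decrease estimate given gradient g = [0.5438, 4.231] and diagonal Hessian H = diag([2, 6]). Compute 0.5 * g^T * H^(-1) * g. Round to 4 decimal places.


Step 1: H is diagonal, so H^(-1) * g = [0.2719, 0.7052].
Step 2: g^T H^(-1) g = sum_i g_i^2 / H_ii
  = (0.5438)^2/2 + (4.231)^2/6
  = 0.1479 + 2.9836 = 3.1314
Step 3: Objective decrease = 0.5 * g^T H^(-1) g = 1.5657


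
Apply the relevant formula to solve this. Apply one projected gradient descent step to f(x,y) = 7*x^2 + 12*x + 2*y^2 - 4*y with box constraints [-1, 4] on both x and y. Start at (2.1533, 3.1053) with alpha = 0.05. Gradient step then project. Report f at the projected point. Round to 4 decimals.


Step 1: Compute gradient at (2.1533, 3.1053).
grad_x = 2*7*2.1533 + 12 = 42.1462
grad_y = 2*2*3.1053 - 4 = 8.4212
Step 2: Gradient step.
x_raw = 2.1533 - 0.05*42.1462 = 0.046
y_raw = 3.1053 - 0.05*8.4212 = 2.6842
Step 3: Project onto [-1, 4].
x_proj = clip(0.046) = 0.046
y_proj = clip(2.6842) = 2.6842
Step 4: Evaluate f.
f(0.046, 2.6842) = 4.24
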